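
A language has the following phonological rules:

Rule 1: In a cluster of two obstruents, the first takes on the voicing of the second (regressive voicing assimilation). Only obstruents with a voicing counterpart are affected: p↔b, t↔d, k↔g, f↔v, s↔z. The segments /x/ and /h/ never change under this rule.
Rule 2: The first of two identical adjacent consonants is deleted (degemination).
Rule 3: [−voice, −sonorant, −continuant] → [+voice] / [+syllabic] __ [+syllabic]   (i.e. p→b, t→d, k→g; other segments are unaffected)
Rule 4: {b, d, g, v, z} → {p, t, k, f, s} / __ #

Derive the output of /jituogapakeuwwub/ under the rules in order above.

jiduogabageuwup

Rule 1 (regressive voicing assimilation): no segment meets the environment; /jituogapakeuwwub/ is unchanged.
Rule 2 (degemination): /ww/ is a geminate; the first /w/ deletes. /jituogapakeuwwub/ → jituogapakeuwub.
Rule 3 (intervocalic voicing): /t/ is a voiceless stop between vowels /i/ and /u/, so it voices to [d]. /p/ is a voiceless stop between vowels /a/ and /a/, so it voices to [b]. /k/ is a voiceless stop between vowels /a/ and /e/, so it voices to [g]. /jituogapakeuwub/ → jiduogabageuwub.
Rule 4 (final devoicing): /b/ is a voiced obstruent in word-final position, so it devoices to [p]. /jiduogabageuwub/ → jiduogabageuwup.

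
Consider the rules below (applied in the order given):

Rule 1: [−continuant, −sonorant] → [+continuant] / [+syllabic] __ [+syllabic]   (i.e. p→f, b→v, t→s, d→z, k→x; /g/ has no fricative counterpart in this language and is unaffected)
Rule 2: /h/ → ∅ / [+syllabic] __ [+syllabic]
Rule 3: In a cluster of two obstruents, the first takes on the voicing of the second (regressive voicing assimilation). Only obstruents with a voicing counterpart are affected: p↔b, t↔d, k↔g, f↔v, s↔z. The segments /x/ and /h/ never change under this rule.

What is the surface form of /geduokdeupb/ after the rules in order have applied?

gezuogdeubb

Rule 1 (intervocalic spirantization): /d/ is a stop between vowels /e/ and /u/, so it spirantizes to the fricative [z]. /geduokdeupb/ → gezuokdeupb.
Rule 2 (intervocalic h-deletion): no segment meets the environment; /gezuokdeupb/ is unchanged.
Rule 3 (regressive voicing assimilation): /k/ precedes the voiced obstruent /d/, so it voices to [g] by assimilation. /p/ precedes the voiced obstruent /b/, so it voices to [b] by assimilation. /gezuokdeupb/ → gezuogdeubb.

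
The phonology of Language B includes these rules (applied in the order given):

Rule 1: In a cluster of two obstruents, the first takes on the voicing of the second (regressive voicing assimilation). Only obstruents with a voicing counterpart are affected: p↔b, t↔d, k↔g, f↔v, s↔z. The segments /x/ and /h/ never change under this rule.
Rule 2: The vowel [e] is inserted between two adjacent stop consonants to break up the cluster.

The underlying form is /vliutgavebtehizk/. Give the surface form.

vliudegavepetehisk

Rule 1 (regressive voicing assimilation): /t/ precedes the voiced obstruent /g/, so it voices to [d] by assimilation. /b/ precedes the voiceless obstruent /t/, so it devoices to [p] by assimilation. /z/ precedes the voiceless obstruent /k/, so it devoices to [s] by assimilation. /vliutgavebtehizk/ → vliudgaveptehisk.
Rule 2 (stop-cluster e-epenthesis): /d/ and /g/ form a stop–stop cluster, so [e] is inserted between them. /p/ and /t/ form a stop–stop cluster, so [e] is inserted between them. /vliudgaveptehisk/ → vliudegavepetehisk.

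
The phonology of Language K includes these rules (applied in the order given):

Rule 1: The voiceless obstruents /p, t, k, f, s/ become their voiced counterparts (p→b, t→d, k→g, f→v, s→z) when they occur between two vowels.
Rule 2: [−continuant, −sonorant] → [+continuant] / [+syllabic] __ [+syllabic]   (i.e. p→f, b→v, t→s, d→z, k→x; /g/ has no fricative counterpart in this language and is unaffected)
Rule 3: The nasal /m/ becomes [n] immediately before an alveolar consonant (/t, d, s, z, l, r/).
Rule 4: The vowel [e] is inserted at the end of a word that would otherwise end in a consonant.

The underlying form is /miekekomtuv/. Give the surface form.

miegegontuve

Rule 1 (intervocalic voicing): /k/ is a voiceless obstruent between vowels /e/ and /e/, so it voices to [g]. /k/ is a voiceless obstruent between vowels /e/ and /o/, so it voices to [g]. /miekekomtuv/ → miegegomtuv.
Rule 2 (intervocalic spirantization): no segment meets the environment; /miegegomtuv/ is unchanged.
Rule 3 (nasal place assimilation): /m/ precedes the alveolar consonant /t/, so it assimilates in place to [n]. /miegegomtuv/ → miegegontuv.
Rule 4 (final e-epenthesis): the form ends in the consonant /v/, so [e] is inserted word-finally. /miegegontuv/ → miegegontuve.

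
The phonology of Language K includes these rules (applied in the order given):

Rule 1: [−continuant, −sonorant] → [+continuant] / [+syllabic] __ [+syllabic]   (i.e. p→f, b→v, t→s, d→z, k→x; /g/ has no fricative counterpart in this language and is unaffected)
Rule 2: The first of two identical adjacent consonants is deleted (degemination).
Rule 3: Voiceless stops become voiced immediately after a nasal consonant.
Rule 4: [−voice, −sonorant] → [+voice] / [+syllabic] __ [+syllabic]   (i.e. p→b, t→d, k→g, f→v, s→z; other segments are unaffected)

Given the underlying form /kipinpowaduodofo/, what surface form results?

Rule 1 (intervocalic spirantization): /p/ is a stop between vowels /i/ and /i/, so it spirantizes to the fricative [f]. /d/ is a stop between vowels /a/ and /u/, so it spirantizes to the fricative [z]. /d/ is a stop between vowels /o/ and /o/, so it spirantizes to the fricative [z]. /kipinpowaduodofo/ → kifinpowazuozofo.
Rule 2 (degemination): no segment meets the environment; /kifinpowazuozofo/ is unchanged.
Rule 3 (post-nasal voicing): /p/ is a voiceless stop immediately after the nasal /n/, so it voices to [b]. /kifinpowazuozofo/ → kifinbowazuozofo.
Rule 4 (intervocalic voicing): /f/ is a voiceless obstruent between vowels /i/ and /i/, so it voices to [v]. /f/ is a voiceless obstruent between vowels /o/ and /o/, so it voices to [v]. /kifinbowazuozofo/ → kivinbowazuozovo.

kivinbowazuozovo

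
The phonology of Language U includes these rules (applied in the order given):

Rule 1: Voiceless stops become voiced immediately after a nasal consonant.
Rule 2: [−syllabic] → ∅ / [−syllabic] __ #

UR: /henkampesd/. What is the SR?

Rule 1 (post-nasal voicing): /k/ is a voiceless stop immediately after the nasal /n/, so it voices to [g]. /p/ is a voiceless stop immediately after the nasal /m/, so it voices to [b]. /henkampesd/ → hengambesd.
Rule 2 (final cluster simplification): /d/ is the second consonant of a word-final cluster /sd/, so it deletes. /hengambesd/ → hengambes.

hengambes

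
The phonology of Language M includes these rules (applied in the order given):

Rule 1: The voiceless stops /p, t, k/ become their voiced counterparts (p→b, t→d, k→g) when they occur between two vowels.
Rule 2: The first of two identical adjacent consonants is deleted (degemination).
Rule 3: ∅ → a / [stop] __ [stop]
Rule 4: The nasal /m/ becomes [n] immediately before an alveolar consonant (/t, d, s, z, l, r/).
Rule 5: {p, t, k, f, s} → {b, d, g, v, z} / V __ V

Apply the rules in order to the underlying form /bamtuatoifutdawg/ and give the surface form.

bantuadoivudadawg

Rule 1 (intervocalic voicing): /t/ is a voiceless stop between vowels /a/ and /o/, so it voices to [d]. /bamtuatoifutdawg/ → bamtuadoifutdawg.
Rule 2 (degemination): no segment meets the environment; /bamtuadoifutdawg/ is unchanged.
Rule 3 (stop-cluster a-epenthesis): /t/ and /d/ form a stop–stop cluster, so [a] is inserted between them. /bamtuadoifutdawg/ → bamtuadoifutadawg.
Rule 4 (nasal place assimilation): /m/ precedes the alveolar consonant /t/, so it assimilates in place to [n]. /bamtuadoifutadawg/ → bantuadoifutadawg.
Rule 5 (intervocalic voicing): /f/ is a voiceless obstruent between vowels /i/ and /u/, so it voices to [v]. /t/ is a voiceless obstruent between vowels /u/ and /a/, so it voices to [d]. /bantuadoifutadawg/ → bantuadoivudadawg.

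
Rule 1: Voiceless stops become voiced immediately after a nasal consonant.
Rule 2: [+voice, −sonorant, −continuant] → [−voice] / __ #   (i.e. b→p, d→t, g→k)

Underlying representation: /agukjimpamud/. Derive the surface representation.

Rule 1 (post-nasal voicing): /p/ is a voiceless stop immediately after the nasal /m/, so it voices to [b]. /agukjimpamud/ → agukjimbamud.
Rule 2 (final devoicing): /d/ is a voiced stop in word-final position, so it devoices to [t]. /agukjimbamud/ → agukjimbamut.

agukjimbamut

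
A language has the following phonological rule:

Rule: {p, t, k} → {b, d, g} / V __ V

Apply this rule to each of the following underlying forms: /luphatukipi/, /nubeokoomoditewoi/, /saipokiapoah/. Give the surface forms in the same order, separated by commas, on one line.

/luphatukipi/: /t/ is a voiceless stop between vowels /a/ and /u/, so it voices to [d]. /k/ is a voiceless stop between vowels /u/ and /i/, so it voices to [g]. /p/ is a voiceless stop between vowels /i/ and /i/, so it voices to [b]. → [luphadugibi].
/nubeokoomoditewoi/: /k/ is a voiceless stop between vowels /o/ and /o/, so it voices to [g]. /t/ is a voiceless stop between vowels /i/ and /e/, so it voices to [d]. → [nubeogoomodidewoi].
/saipokiapoah/: /p/ is a voiceless stop between vowels /i/ and /o/, so it voices to [b]. /k/ is a voiceless stop between vowels /o/ and /i/, so it voices to [g]. /p/ is a voiceless stop between vowels /a/ and /o/, so it voices to [b]. → [saibogiaboah].

luphadugibi, nubeogoomodidewoi, saibogiaboah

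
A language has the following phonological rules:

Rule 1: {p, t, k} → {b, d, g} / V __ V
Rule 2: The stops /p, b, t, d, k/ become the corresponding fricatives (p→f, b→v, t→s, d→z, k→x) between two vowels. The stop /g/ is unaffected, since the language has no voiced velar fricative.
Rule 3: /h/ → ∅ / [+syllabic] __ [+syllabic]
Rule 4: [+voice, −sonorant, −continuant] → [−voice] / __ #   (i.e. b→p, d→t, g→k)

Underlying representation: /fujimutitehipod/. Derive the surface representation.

fujimuzizeivot

Rule 1 (intervocalic voicing): /t/ is a voiceless stop between vowels /u/ and /i/, so it voices to [d]. /t/ is a voiceless stop between vowels /i/ and /e/, so it voices to [d]. /p/ is a voiceless stop between vowels /i/ and /o/, so it voices to [b]. /fujimutitehipod/ → fujimudidehibod.
Rule 2 (intervocalic spirantization): /d/ is a stop between vowels /u/ and /i/, so it spirantizes to the fricative [z]. /d/ is a stop between vowels /i/ and /e/, so it spirantizes to the fricative [z]. /b/ is a stop between vowels /i/ and /o/, so it spirantizes to the fricative [v]. /fujimudidehibod/ → fujimuzizehivod.
Rule 3 (intervocalic h-deletion): /h/ occurs between vowels /e/ and /i/, so it deletes. /fujimuzizehivod/ → fujimuzizeivod.
Rule 4 (final devoicing): /d/ is a voiced stop in word-final position, so it devoices to [t]. /fujimuzizeivod/ → fujimuzizeivot.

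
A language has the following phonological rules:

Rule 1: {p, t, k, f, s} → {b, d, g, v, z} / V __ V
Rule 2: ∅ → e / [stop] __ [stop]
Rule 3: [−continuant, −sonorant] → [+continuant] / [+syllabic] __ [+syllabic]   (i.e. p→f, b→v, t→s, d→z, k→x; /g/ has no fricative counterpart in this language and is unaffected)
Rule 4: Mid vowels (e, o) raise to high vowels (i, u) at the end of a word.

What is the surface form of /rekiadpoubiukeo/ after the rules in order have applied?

regiazefouviugeu

Rule 1 (intervocalic voicing): /k/ is a voiceless obstruent between vowels /e/ and /i/, so it voices to [g]. /k/ is a voiceless obstruent between vowels /u/ and /e/, so it voices to [g]. /rekiadpoubiukeo/ → regiadpoubiugeo.
Rule 2 (stop-cluster e-epenthesis): /d/ and /p/ form a stop–stop cluster, so [e] is inserted between them. /regiadpoubiugeo/ → regiadepoubiugeo.
Rule 3 (intervocalic spirantization): /d/ is a stop between vowels /a/ and /e/, so it spirantizes to the fricative [z]. /p/ is a stop between vowels /e/ and /o/, so it spirantizes to the fricative [f]. /b/ is a stop between vowels /u/ and /i/, so it spirantizes to the fricative [v]. /regiadepoubiugeo/ → regiazefouviugeo.
Rule 4 (final vowel raising): /o/ is a mid vowel in word-final position, so it raises to [u]. /regiazefouviugeo/ → regiazefouviugeu.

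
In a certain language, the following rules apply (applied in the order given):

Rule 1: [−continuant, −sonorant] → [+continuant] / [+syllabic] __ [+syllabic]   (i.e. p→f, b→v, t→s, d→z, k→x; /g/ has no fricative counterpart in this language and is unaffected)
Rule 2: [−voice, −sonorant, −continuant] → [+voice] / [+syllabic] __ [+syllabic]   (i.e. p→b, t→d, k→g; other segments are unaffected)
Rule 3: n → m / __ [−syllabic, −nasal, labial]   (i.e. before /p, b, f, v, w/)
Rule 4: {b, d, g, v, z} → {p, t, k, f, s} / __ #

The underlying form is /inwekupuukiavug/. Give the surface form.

imwexufuuxiavuk

Rule 1 (intervocalic spirantization): /k/ is a stop between vowels /e/ and /u/, so it spirantizes to the fricative [x]. /p/ is a stop between vowels /u/ and /u/, so it spirantizes to the fricative [f]. /k/ is a stop between vowels /u/ and /i/, so it spirantizes to the fricative [x]. /inwekupuukiavug/ → inwexufuuxiavug.
Rule 2 (intervocalic voicing): no segment meets the environment; /inwexufuuxiavug/ is unchanged.
Rule 3 (nasal place assimilation): /n/ precedes the labial consonant /w/, so it assimilates in place to [m]. /inwexufuuxiavug/ → imwexufuuxiavug.
Rule 4 (final devoicing): /g/ is a voiced obstruent in word-final position, so it devoices to [k]. /imwexufuuxiavug/ → imwexufuuxiavuk.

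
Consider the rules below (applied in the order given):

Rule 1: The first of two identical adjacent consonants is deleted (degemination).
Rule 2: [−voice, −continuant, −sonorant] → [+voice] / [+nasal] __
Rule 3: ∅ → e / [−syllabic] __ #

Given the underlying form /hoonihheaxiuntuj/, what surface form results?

hooniheaxiunduje

Rule 1 (degemination): /hh/ is a geminate; the first /h/ deletes. /hoonihheaxiuntuj/ → hooniheaxiuntuj.
Rule 2 (post-nasal voicing): /t/ is a voiceless stop immediately after the nasal /n/, so it voices to [d]. /hooniheaxiuntuj/ → hooniheaxiunduj.
Rule 3 (final e-epenthesis): the form ends in the consonant /j/, so [e] is inserted word-finally. /hooniheaxiunduj/ → hooniheaxiunduje.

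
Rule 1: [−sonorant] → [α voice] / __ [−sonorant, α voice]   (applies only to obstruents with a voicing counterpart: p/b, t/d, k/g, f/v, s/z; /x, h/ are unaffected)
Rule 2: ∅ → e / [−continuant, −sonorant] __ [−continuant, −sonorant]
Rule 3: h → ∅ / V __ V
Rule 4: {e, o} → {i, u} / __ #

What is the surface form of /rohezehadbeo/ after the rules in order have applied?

Rule 1 (regressive voicing assimilation): no segment meets the environment; /rohezehadbeo/ is unchanged.
Rule 2 (stop-cluster e-epenthesis): /d/ and /b/ form a stop–stop cluster, so [e] is inserted between them. /rohezehadbeo/ → rohezehadebeo.
Rule 3 (intervocalic h-deletion): /h/ occurs between vowels /o/ and /e/, so it deletes. /h/ occurs between vowels /e/ and /a/, so it deletes. /rohezehadebeo/ → roezeadebeo.
Rule 4 (final vowel raising): /o/ is a mid vowel in word-final position, so it raises to [u]. /roezeadebeo/ → roezeadebeu.

roezeadebeu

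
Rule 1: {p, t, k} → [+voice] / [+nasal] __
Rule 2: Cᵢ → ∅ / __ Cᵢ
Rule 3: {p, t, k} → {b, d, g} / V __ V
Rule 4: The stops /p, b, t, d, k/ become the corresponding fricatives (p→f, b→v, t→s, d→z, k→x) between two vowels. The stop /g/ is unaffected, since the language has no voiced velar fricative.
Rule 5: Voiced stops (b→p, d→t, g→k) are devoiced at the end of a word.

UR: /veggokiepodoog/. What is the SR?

Rule 1 (post-nasal voicing): no segment meets the environment; /veggokiepodoog/ is unchanged.
Rule 2 (degemination): /gg/ is a geminate; the first /g/ deletes. /veggokiepodoog/ → vegokiepodoog.
Rule 3 (intervocalic voicing): /k/ is a voiceless stop between vowels /o/ and /i/, so it voices to [g]. /p/ is a voiceless stop between vowels /e/ and /o/, so it voices to [b]. /vegokiepodoog/ → vegogiebodoog.
Rule 4 (intervocalic spirantization): /b/ is a stop between vowels /e/ and /o/, so it spirantizes to the fricative [v]. /d/ is a stop between vowels /o/ and /o/, so it spirantizes to the fricative [z]. /vegogiebodoog/ → vegogievozoog.
Rule 5 (final devoicing): /g/ is a voiced stop in word-final position, so it devoices to [k]. /vegogievozoog/ → vegogievozook.

vegogievozook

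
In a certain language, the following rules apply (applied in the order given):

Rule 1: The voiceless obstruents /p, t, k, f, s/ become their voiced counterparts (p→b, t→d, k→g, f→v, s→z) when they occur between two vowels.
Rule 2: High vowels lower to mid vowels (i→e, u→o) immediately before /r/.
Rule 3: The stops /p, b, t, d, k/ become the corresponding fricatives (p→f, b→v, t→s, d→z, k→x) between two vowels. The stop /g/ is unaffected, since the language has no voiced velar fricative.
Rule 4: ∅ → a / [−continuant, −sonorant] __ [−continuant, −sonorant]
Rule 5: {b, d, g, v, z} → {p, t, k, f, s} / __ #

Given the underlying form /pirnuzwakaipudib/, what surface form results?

Rule 1 (intervocalic voicing): /k/ is a voiceless obstruent between vowels /a/ and /a/, so it voices to [g]. /p/ is a voiceless obstruent between vowels /i/ and /u/, so it voices to [b]. /pirnuzwakaipudib/ → pirnuzwagaibudib.
Rule 2 (pre-rhotic lowering): /i/ is a high vowel immediately before /r/, so it lowers to [e]. /pirnuzwagaibudib/ → pernuzwagaibudib.
Rule 3 (intervocalic spirantization): /b/ is a stop between vowels /i/ and /u/, so it spirantizes to the fricative [v]. /d/ is a stop between vowels /u/ and /i/, so it spirantizes to the fricative [z]. /pernuzwagaibudib/ → pernuzwagaivuzib.
Rule 4 (stop-cluster a-epenthesis): no segment meets the environment; /pernuzwagaivuzib/ is unchanged.
Rule 5 (final devoicing): /b/ is a voiced obstruent in word-final position, so it devoices to [p]. /pernuzwagaivuzib/ → pernuzwagaivuzip.

pernuzwagaivuzip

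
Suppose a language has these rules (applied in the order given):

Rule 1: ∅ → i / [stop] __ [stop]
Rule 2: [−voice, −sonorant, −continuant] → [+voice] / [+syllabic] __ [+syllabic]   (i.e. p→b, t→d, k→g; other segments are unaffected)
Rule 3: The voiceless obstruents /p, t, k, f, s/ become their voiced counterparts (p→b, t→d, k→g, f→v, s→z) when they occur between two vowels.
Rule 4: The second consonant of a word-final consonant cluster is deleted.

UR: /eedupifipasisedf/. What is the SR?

Rule 1 (stop-cluster i-epenthesis): no segment meets the environment; /eedupifipasisedf/ is unchanged.
Rule 2 (intervocalic voicing): /p/ is a voiceless stop between vowels /u/ and /i/, so it voices to [b]. /p/ is a voiceless stop between vowels /i/ and /a/, so it voices to [b]. /eedupifipasisedf/ → eedubifibasisedf.
Rule 3 (intervocalic voicing): /f/ is a voiceless obstruent between vowels /i/ and /i/, so it voices to [v]. /s/ is a voiceless obstruent between vowels /a/ and /i/, so it voices to [z]. /s/ is a voiceless obstruent between vowels /i/ and /e/, so it voices to [z]. /eedubifibasisedf/ → eedubivibazizedf.
Rule 4 (final cluster simplification): /f/ is the second consonant of a word-final cluster /df/, so it deletes. /eedubivibazizedf/ → eedubivibazized.

eedubivibazized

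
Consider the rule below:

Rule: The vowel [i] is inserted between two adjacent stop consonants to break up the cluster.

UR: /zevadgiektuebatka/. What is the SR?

zevadigiekituebatika

/d/ and /g/ form a stop–stop cluster, so [i] is inserted between them.
/k/ and /t/ form a stop–stop cluster, so [i] is inserted between them.
/t/ and /k/ form a stop–stop cluster, so [i] is inserted between them.
Surface form: [zevadigiekituebatika].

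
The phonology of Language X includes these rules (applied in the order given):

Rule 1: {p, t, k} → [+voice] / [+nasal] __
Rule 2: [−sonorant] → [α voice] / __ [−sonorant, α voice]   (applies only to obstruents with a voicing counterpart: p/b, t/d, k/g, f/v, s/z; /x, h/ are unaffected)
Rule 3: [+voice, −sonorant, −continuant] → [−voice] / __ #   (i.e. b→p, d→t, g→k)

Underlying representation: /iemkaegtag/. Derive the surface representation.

Rule 1 (post-nasal voicing): /k/ is a voiceless stop immediately after the nasal /m/, so it voices to [g]. /iemkaegtag/ → iemgaegtag.
Rule 2 (regressive voicing assimilation): /g/ precedes the voiceless obstruent /t/, so it devoices to [k] by assimilation. /iemgaegtag/ → iemgaektag.
Rule 3 (final devoicing): /g/ is a voiced stop in word-final position, so it devoices to [k]. /iemgaektag/ → iemgaektak.

iemgaektak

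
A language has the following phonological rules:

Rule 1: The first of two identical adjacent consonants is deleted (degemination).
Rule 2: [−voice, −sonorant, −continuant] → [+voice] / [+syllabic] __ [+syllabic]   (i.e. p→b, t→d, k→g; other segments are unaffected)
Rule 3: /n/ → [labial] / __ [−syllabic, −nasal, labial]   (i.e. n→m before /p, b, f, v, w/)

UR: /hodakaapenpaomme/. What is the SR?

hodagaabempaome

Rule 1 (degemination): /mm/ is a geminate; the first /m/ deletes. /hodakaapenpaomme/ → hodakaapenpaome.
Rule 2 (intervocalic voicing): /k/ is a voiceless stop between vowels /a/ and /a/, so it voices to [g]. /p/ is a voiceless stop between vowels /a/ and /e/, so it voices to [b]. /hodakaapenpaome/ → hodagaabenpaome.
Rule 3 (nasal place assimilation): /n/ precedes the labial consonant /p/, so it assimilates in place to [m]. /hodagaabenpaome/ → hodagaabempaome.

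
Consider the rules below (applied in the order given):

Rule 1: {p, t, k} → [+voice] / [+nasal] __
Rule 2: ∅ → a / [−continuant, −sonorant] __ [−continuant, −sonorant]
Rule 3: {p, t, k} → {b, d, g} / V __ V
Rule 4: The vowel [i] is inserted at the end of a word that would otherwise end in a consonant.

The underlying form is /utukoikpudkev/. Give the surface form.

udugoigabudagevi

Rule 1 (post-nasal voicing): no segment meets the environment; /utukoikpudkev/ is unchanged.
Rule 2 (stop-cluster a-epenthesis): /k/ and /p/ form a stop–stop cluster, so [a] is inserted between them. /d/ and /k/ form a stop–stop cluster, so [a] is inserted between them. /utukoikpudkev/ → utukoikapudakev.
Rule 3 (intervocalic voicing): /t/ is a voiceless stop between vowels /u/ and /u/, so it voices to [d]. /k/ is a voiceless stop between vowels /u/ and /o/, so it voices to [g]. /k/ is a voiceless stop between vowels /i/ and /a/, so it voices to [g]. /p/ is a voiceless stop between vowels /a/ and /u/, so it voices to [b]. /k/ is a voiceless stop between vowels /a/ and /e/, so it voices to [g]. /utukoikapudakev/ → udugoigabudagev.
Rule 4 (final i-epenthesis): the form ends in the consonant /v/, so [i] is inserted word-finally. /udugoigabudagev/ → udugoigabudagevi.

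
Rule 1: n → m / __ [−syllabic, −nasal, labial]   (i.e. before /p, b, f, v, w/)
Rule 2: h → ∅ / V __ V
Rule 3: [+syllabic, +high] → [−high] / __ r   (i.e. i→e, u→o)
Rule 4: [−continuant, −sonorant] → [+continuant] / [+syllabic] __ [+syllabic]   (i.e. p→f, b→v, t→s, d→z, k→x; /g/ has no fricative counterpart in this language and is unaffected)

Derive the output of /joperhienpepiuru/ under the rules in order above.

joferhiempefioru

Rule 1 (nasal place assimilation): /n/ precedes the labial consonant /p/, so it assimilates in place to [m]. /joperhienpepiuru/ → joperhiempepiuru.
Rule 2 (intervocalic h-deletion): no segment meets the environment; /joperhiempepiuru/ is unchanged.
Rule 3 (pre-rhotic lowering): /u/ is a high vowel immediately before /r/, so it lowers to [o]. /joperhiempepiuru/ → joperhiempepioru.
Rule 4 (intervocalic spirantization): /p/ is a stop between vowels /o/ and /e/, so it spirantizes to the fricative [f]. /p/ is a stop between vowels /e/ and /i/, so it spirantizes to the fricative [f]. /joperhiempepioru/ → joferhiempefioru.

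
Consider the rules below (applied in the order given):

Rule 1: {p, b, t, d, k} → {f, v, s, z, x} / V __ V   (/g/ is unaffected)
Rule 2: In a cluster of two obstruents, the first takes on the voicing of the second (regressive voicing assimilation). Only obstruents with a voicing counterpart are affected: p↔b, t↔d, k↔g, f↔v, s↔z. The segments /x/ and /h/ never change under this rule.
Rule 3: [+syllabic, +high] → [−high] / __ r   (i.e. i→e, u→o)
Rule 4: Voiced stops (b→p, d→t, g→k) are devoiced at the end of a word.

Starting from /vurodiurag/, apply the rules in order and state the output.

voroziorak

Rule 1 (intervocalic spirantization): /d/ is a stop between vowels /o/ and /i/, so it spirantizes to the fricative [z]. /vurodiurag/ → vuroziurag.
Rule 2 (regressive voicing assimilation): no segment meets the environment; /vuroziurag/ is unchanged.
Rule 3 (pre-rhotic lowering): /u/ is a high vowel immediately before /r/, so it lowers to [o]. /u/ is a high vowel immediately before /r/, so it lowers to [o]. /vuroziurag/ → voroziorag.
Rule 4 (final devoicing): /g/ is a voiced stop in word-final position, so it devoices to [k]. /voroziorag/ → voroziorak.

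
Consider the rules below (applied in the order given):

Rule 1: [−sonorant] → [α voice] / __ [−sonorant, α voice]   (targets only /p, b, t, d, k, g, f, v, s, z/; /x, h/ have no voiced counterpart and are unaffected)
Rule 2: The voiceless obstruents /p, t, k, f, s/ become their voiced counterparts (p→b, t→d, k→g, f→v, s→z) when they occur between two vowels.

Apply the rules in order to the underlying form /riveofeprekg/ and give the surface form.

Rule 1 (regressive voicing assimilation): /k/ precedes the voiced obstruent /g/, so it voices to [g] by assimilation. /riveofeprekg/ → riveofepregg.
Rule 2 (intervocalic voicing): /f/ is a voiceless obstruent between vowels /o/ and /e/, so it voices to [v]. /riveofepregg/ → riveovepregg.

riveovepregg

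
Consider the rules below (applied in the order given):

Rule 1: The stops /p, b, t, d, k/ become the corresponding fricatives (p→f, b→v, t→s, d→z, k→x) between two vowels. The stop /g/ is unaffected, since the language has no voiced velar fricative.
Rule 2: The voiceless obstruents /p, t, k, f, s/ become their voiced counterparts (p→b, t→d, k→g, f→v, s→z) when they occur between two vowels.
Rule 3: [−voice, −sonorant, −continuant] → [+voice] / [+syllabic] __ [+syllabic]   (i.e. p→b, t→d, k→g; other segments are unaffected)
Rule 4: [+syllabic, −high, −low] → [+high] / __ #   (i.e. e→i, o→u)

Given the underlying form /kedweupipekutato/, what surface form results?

kedweuvivexuzazu

Rule 1 (intervocalic spirantization): /p/ is a stop between vowels /u/ and /i/, so it spirantizes to the fricative [f]. /p/ is a stop between vowels /i/ and /e/, so it spirantizes to the fricative [f]. /k/ is a stop between vowels /e/ and /u/, so it spirantizes to the fricative [x]. /t/ is a stop between vowels /u/ and /a/, so it spirantizes to the fricative [s]. /t/ is a stop between vowels /a/ and /o/, so it spirantizes to the fricative [s]. /kedweupipekutato/ → kedweufifexusaso.
Rule 2 (intervocalic voicing): /f/ is a voiceless obstruent between vowels /u/ and /i/, so it voices to [v]. /f/ is a voiceless obstruent between vowels /i/ and /e/, so it voices to [v]. /s/ is a voiceless obstruent between vowels /u/ and /a/, so it voices to [z]. /s/ is a voiceless obstruent between vowels /a/ and /o/, so it voices to [z]. /kedweufifexusaso/ → kedweuvivexuzazo.
Rule 3 (intervocalic voicing): no segment meets the environment; /kedweuvivexuzazo/ is unchanged.
Rule 4 (final vowel raising): /o/ is a mid vowel in word-final position, so it raises to [u]. /kedweuvivexuzazo/ → kedweuvivexuzazu.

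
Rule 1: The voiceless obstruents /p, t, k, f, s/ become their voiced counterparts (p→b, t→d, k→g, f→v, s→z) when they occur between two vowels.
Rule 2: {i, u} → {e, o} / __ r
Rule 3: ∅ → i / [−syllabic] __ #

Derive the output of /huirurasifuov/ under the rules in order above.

Rule 1 (intervocalic voicing): /s/ is a voiceless obstruent between vowels /a/ and /i/, so it voices to [z]. /f/ is a voiceless obstruent between vowels /i/ and /u/, so it voices to [v]. /huirurasifuov/ → huirurazivuov.
Rule 2 (pre-rhotic lowering): /i/ is a high vowel immediately before /r/, so it lowers to [e]. /u/ is a high vowel immediately before /r/, so it lowers to [o]. /huirurazivuov/ → huerorazivuov.
Rule 3 (final i-epenthesis): the form ends in the consonant /v/, so [i] is inserted word-finally. /huerorazivuov/ → huerorazivuovi.

huerorazivuovi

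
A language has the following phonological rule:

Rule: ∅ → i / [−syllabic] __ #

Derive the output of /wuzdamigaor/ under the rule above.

the form ends in the consonant /r/, so [i] is inserted word-finally.
Surface form: [wuzdamigaori].

wuzdamigaori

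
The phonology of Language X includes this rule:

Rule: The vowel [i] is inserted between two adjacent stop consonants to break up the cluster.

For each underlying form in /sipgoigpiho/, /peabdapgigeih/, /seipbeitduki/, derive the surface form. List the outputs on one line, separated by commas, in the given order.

sipigoigipiho, peabidapigigeih, seipibeitiduki

/sipgoigpiho/: /p/ and /g/ form a stop–stop cluster, so [i] is inserted between them. /g/ and /p/ form a stop–stop cluster, so [i] is inserted between them. → [sipigoigipiho].
/peabdapgigeih/: /b/ and /d/ form a stop–stop cluster, so [i] is inserted between them. /p/ and /g/ form a stop–stop cluster, so [i] is inserted between them. → [peabidapigigeih].
/seipbeitduki/: /p/ and /b/ form a stop–stop cluster, so [i] is inserted between them. /t/ and /d/ form a stop–stop cluster, so [i] is inserted between them. → [seipibeitiduki].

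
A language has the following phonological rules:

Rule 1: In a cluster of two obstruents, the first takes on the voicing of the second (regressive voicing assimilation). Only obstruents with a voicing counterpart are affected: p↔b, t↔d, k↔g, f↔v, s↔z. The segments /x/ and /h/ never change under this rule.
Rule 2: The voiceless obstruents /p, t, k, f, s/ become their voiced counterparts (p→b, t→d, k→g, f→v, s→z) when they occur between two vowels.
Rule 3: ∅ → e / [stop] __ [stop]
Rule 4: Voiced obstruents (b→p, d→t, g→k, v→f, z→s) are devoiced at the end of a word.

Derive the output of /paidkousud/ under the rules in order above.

Rule 1 (regressive voicing assimilation): /d/ precedes the voiceless obstruent /k/, so it devoices to [t] by assimilation. /paidkousud/ → paitkousud.
Rule 2 (intervocalic voicing): /s/ is a voiceless obstruent between vowels /u/ and /u/, so it voices to [z]. /paitkousud/ → paitkouzud.
Rule 3 (stop-cluster e-epenthesis): /t/ and /k/ form a stop–stop cluster, so [e] is inserted between them. /paitkouzud/ → paitekouzud.
Rule 4 (final devoicing): /d/ is a voiced obstruent in word-final position, so it devoices to [t]. /paitekouzud/ → paitekouzut.

paitekouzut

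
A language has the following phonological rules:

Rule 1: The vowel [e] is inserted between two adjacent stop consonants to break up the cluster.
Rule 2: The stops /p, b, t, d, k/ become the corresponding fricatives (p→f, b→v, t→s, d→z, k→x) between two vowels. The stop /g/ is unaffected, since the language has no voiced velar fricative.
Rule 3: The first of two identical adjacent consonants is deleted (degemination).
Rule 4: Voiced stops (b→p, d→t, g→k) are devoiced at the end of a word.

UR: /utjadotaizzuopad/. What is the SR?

utjazosaizuofat

Rule 1 (stop-cluster e-epenthesis): no segment meets the environment; /utjadotaizzuopad/ is unchanged.
Rule 2 (intervocalic spirantization): /d/ is a stop between vowels /a/ and /o/, so it spirantizes to the fricative [z]. /t/ is a stop between vowels /o/ and /a/, so it spirantizes to the fricative [s]. /p/ is a stop between vowels /o/ and /a/, so it spirantizes to the fricative [f]. /utjadotaizzuopad/ → utjazosaizzuofad.
Rule 3 (degemination): /zz/ is a geminate; the first /z/ deletes. /utjazosaizzuofad/ → utjazosaizuofad.
Rule 4 (final devoicing): /d/ is a voiced stop in word-final position, so it devoices to [t]. /utjazosaizuofad/ → utjazosaizuofat.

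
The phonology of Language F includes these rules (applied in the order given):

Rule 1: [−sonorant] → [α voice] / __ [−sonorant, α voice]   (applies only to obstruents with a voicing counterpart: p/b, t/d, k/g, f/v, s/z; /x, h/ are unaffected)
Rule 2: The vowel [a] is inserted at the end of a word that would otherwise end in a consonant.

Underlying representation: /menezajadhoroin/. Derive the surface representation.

Rule 1 (regressive voicing assimilation): /d/ precedes the voiceless obstruent /h/, so it devoices to [t] by assimilation. /menezajadhoroin/ → menezajathoroin.
Rule 2 (final a-epenthesis): the form ends in the consonant /n/, so [a] is inserted word-finally. /menezajathoroin/ → menezajathoroina.

menezajathoroina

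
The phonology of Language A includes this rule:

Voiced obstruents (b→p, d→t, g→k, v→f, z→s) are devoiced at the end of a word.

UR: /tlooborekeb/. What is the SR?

Scanning /tlooborekeb/: /b/ at position 5 is not in the conditioning environment; /b/ is a voiced obstruent in word-final position, so it devoices to [p].
Result: [tlooborekep].

tlooborekep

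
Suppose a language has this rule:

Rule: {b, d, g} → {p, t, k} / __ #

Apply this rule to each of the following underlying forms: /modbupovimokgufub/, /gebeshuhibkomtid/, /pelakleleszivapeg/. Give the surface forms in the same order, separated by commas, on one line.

/modbupovimokgufub/: /b/ is a voiced stop in word-final position, so it devoices to [p]. → [modbupovimokgufup].
/gebeshuhibkomtid/: /d/ is a voiced stop in word-final position, so it devoices to [t]. → [gebeshuhibkomtit].
/pelakleleszivapeg/: /g/ is a voiced stop in word-final position, so it devoices to [k]. → [pelakleleszivapek].

modbupovimokgufup, gebeshuhibkomtit, pelakleleszivapek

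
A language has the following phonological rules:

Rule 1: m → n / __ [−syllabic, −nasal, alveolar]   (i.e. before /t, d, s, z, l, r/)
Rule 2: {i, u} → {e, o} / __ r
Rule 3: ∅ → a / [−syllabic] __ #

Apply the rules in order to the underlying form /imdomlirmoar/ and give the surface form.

Rule 1 (nasal place assimilation): /m/ precedes the alveolar consonant /d/, so it assimilates in place to [n]. /m/ precedes the alveolar consonant /l/, so it assimilates in place to [n]. /imdomlirmoar/ → indonlirmoar.
Rule 2 (pre-rhotic lowering): /i/ is a high vowel immediately before /r/, so it lowers to [e]. /indonlirmoar/ → indonlermoar.
Rule 3 (final a-epenthesis): the form ends in the consonant /r/, so [a] is inserted word-finally. /indonlermoar/ → indonlermoara.

indonlermoara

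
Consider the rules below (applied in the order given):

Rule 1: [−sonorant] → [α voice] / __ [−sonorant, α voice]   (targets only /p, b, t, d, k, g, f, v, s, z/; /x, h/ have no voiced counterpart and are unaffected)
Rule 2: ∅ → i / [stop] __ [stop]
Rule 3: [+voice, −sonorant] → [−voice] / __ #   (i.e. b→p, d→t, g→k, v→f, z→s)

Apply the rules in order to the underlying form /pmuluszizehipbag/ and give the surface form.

Rule 1 (regressive voicing assimilation): /s/ precedes the voiced obstruent /z/, so it voices to [z] by assimilation. /p/ precedes the voiced obstruent /b/, so it voices to [b] by assimilation. /pmuluszizehipbag/ → pmuluzzizehibbag.
Rule 2 (stop-cluster i-epenthesis): /b/ and /b/ form a stop–stop cluster, so [i] is inserted between them. /pmuluzzizehibbag/ → pmuluzzizehibibag.
Rule 3 (final devoicing): /g/ is a voiced obstruent in word-final position, so it devoices to [k]. /pmuluzzizehibibag/ → pmuluzzizehibibak.

pmuluzzizehibibak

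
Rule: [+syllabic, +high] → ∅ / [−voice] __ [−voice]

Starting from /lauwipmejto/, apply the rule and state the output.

lauwipmejto

No segment of /lauwipmejto/ meets the structural description of the rule, so the form surfaces unchanged.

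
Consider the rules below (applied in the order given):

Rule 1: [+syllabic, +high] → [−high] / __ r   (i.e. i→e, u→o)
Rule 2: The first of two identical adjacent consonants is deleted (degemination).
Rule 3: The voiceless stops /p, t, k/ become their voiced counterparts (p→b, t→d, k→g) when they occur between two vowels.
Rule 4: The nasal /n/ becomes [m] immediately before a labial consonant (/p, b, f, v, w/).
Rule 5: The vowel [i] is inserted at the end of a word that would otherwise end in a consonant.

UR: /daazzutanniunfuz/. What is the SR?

Rule 1 (pre-rhotic lowering): no segment meets the environment; /daazzutanniunfuz/ is unchanged.
Rule 2 (degemination): /zz/ is a geminate; the first /z/ deletes. /nn/ is a geminate; the first /n/ deletes. /daazzutanniunfuz/ → daazutaniunfuz.
Rule 3 (intervocalic voicing): /t/ is a voiceless stop between vowels /u/ and /a/, so it voices to [d]. /daazutaniunfuz/ → daazudaniunfuz.
Rule 4 (nasal place assimilation): /n/ precedes the labial consonant /f/, so it assimilates in place to [m]. /daazudaniunfuz/ → daazudaniumfuz.
Rule 5 (final i-epenthesis): the form ends in the consonant /z/, so [i] is inserted word-finally. /daazudaniumfuz/ → daazudaniumfuzi.

daazudaniumfuzi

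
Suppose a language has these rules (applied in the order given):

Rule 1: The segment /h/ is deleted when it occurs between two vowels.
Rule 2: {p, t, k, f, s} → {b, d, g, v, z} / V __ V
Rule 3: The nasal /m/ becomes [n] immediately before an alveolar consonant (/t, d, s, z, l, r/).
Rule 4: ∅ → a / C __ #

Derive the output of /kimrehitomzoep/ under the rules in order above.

Rule 1 (intervocalic h-deletion): /h/ occurs between vowels /e/ and /i/, so it deletes. /kimrehitomzoep/ → kimreitomzoep.
Rule 2 (intervocalic voicing): /t/ is a voiceless obstruent between vowels /i/ and /o/, so it voices to [d]. /kimreitomzoep/ → kimreidomzoep.
Rule 3 (nasal place assimilation): /m/ precedes the alveolar consonant /r/, so it assimilates in place to [n]. /m/ precedes the alveolar consonant /z/, so it assimilates in place to [n]. /kimreidomzoep/ → kinreidonzoep.
Rule 4 (final a-epenthesis): the form ends in the consonant /p/, so [a] is inserted word-finally. /kinreidonzoep/ → kinreidonzoepa.

kinreidonzoepa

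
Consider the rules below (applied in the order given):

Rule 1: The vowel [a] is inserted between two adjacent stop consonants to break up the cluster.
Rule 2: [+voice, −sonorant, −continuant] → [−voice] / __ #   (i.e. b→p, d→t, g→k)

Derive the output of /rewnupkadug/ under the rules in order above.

rewnupakaduk

Rule 1 (stop-cluster a-epenthesis): /p/ and /k/ form a stop–stop cluster, so [a] is inserted between them. /rewnupkadug/ → rewnupakadug.
Rule 2 (final devoicing): /g/ is a voiced stop in word-final position, so it devoices to [k]. /rewnupakadug/ → rewnupakaduk.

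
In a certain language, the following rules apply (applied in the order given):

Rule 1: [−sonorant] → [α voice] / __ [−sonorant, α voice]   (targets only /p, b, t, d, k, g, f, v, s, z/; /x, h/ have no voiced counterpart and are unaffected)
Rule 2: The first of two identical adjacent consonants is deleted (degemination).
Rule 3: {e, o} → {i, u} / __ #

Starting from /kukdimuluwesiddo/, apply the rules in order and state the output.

Rule 1 (regressive voicing assimilation): /k/ precedes the voiced obstruent /d/, so it voices to [g] by assimilation. /kukdimuluwesiddo/ → kugdimuluwesiddo.
Rule 2 (degemination): /dd/ is a geminate; the first /d/ deletes. /kugdimuluwesiddo/ → kugdimuluwesido.
Rule 3 (final vowel raising): /o/ is a mid vowel in word-final position, so it raises to [u]. /kugdimuluwesido/ → kugdimuluwesidu.

kugdimuluwesidu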